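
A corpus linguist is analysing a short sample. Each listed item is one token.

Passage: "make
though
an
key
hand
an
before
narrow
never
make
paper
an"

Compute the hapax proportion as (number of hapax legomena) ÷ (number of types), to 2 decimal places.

0.78

Frequencies: an:3, make:2, though:1, key:1, hand:1, before:1, narrow:1, never:1, paper:1
Hapax count = 7; type count = 9.
Ratio = 7 / 9 = 0.78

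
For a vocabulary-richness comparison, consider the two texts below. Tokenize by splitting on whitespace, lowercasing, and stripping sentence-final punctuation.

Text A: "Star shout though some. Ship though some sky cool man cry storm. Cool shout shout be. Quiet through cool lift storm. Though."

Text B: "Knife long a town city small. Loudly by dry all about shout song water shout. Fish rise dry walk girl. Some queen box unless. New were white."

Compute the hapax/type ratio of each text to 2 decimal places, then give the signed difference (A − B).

-0.28

A: hapax=9, V=14, ratio=0.64
B: hapax=23, V=25, ratio=0.92
Difference = 0.64 − 0.92 = -0.28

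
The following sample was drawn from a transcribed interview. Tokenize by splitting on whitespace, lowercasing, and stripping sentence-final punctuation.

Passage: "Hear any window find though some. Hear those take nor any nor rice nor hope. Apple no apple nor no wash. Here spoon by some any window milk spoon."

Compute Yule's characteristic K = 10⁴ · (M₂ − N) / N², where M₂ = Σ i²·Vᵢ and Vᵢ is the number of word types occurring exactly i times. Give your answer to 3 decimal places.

Frequencies: nor:4, any:3, hear:2, window:2, some:2, apple:2, no:2, spoon:2, find:1, though:1, those:1, take:1, rice:1, hope:1, wash:1, here:1, by:1, milk:1
N = 29. Frequency spectrum: V_1=10, V_2=6, V_3=1, V_4=1
M₂ = 1²·10 + 2²·6 + 3²·1 + 4²·1 = 59
K = 10000 × (59 − 29) / 29² = 356.718

356.718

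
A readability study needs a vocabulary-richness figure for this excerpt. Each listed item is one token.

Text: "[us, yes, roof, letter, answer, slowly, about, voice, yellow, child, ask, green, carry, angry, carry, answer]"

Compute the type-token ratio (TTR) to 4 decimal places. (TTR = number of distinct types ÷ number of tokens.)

0.8750

N = 16 tokens, V = 14 types.
TTR = V / N = 14 / 16 = 0.8750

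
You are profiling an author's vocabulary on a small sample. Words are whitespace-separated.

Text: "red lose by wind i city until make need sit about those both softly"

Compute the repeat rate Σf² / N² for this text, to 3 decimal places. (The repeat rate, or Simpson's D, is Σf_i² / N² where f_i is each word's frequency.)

0.071

Frequencies: red:1, lose:1, by:1, wind:1, i:1, city:1, until:1, make:1, need:1, sit:1, about:1, those:1, both:1, softly:1
Σf² = 14; N² = 196
Repeat rate = 14 / 196 = 0.071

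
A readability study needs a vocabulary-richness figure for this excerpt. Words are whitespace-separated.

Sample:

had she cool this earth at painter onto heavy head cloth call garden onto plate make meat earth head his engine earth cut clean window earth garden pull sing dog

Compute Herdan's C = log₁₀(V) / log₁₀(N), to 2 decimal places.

0.93

N = 30, V = 24.
log₁₀(V) = 1.380211, log₁₀(N) = 1.477121
C = 1.380211 / 1.477121 = 0.93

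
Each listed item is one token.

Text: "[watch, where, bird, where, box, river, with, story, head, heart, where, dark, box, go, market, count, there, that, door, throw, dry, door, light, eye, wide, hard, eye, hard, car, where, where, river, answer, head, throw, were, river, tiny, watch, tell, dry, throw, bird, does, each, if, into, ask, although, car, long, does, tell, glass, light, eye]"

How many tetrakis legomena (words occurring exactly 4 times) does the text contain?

0

Frequencies: where:5, river:3, throw:3, eye:3, watch:2, bird:2, box:2, head:2, door:2, dry:2, light:2, hard:2, car:2, tell:2, does:2, with:1, story:1, heart:1, dark:1, go:1, … (15 more, each freq 1)
Words with frequency 4: (none)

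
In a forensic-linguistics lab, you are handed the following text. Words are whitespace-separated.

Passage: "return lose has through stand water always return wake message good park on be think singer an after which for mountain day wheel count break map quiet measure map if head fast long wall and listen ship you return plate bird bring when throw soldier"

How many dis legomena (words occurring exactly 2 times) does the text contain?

Frequencies: return:3, map:2, lose:1, has:1, through:1, stand:1, water:1, always:1, wake:1, message:1, good:1, park:1, on:1, be:1, think:1, singer:1, an:1, after:1, which:1, for:1, … (22 more, each freq 1)
Words with frequency 2: map

1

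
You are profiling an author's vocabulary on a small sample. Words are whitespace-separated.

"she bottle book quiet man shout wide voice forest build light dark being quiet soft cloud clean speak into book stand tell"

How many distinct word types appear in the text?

20

Distinct types: {being, book, bottle, build, clean, cloud, dark, forest, into, light, man, quiet, she, shout, soft, speak, stand, tell, voice, wide}
V = 20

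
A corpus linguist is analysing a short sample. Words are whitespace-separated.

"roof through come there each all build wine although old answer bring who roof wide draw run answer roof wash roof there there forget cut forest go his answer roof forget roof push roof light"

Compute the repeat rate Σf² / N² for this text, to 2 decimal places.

Frequencies: roof:7, there:3, answer:3, forget:2, through:1, come:1, each:1, all:1, build:1, wine:1, although:1, old:1, bring:1, who:1, wide:1, draw:1, run:1, wash:1, cut:1, forest:1, … (4 more, each freq 1)
Σf² = 91; N² = 1225
Repeat rate = 91 / 1225 = 0.07

0.07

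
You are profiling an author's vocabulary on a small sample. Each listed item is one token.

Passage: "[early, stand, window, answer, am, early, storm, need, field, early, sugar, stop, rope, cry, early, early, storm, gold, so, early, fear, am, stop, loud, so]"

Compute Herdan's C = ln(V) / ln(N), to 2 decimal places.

0.86

N = 25, V = 16.
ln(V) = 2.772589, ln(N) = 3.218876
C = 2.772589 / 3.218876 = 0.86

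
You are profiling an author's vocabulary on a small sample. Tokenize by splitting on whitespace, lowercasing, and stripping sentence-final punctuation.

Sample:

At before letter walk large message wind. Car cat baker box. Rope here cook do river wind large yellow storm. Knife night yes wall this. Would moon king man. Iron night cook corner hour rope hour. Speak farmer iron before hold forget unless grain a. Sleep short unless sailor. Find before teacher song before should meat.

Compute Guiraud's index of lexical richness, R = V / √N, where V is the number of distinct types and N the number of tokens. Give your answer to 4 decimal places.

N = 56, V = 45.
√N = 7.483315
R = 45 / 7.483315 = 6.0134

6.0134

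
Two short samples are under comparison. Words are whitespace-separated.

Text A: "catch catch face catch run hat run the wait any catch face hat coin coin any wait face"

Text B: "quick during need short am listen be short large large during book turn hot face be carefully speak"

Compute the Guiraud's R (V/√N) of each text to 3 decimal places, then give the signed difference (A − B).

-1.414

A: V=8, N=18, R=1.886
B: V=14, N=18, R=3.300
Difference = 1.886 − 3.300 = -1.414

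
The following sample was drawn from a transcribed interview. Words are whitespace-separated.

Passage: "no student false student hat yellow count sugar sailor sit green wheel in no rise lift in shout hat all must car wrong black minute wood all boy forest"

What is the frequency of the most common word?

Frequencies: no:2, student:2, hat:2, in:2, all:2, false:1, yellow:1, count:1, sugar:1, sailor:1, sit:1, green:1, wheel:1, rise:1, lift:1, shout:1, must:1, car:1, wrong:1, black:1, … (4 more, each freq 1)
Most common: 'no' with frequency 2.

2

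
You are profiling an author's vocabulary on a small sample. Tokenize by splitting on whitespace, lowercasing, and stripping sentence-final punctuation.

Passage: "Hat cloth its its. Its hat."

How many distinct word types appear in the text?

3

Distinct types: {cloth, hat, its}
V = 3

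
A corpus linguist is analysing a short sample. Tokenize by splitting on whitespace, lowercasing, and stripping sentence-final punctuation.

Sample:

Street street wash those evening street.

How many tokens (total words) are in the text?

6

Tokens: street, street, wash, those, evening, street
N = 6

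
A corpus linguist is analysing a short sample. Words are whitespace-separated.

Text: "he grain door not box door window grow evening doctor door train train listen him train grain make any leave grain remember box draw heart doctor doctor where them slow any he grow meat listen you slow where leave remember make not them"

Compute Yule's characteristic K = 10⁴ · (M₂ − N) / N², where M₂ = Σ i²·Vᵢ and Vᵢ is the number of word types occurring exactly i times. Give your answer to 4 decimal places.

Frequencies: grain:3, door:3, doctor:3, train:3, he:2, not:2, box:2, grow:2, listen:2, make:2, any:2, leave:2, remember:2, where:2, them:2, slow:2, window:1, evening:1, him:1, draw:1, … (3 more, each freq 1)
N = 43. Frequency spectrum: V_1=7, V_2=12, V_3=4
M₂ = 1²·7 + 2²·12 + 3²·4 = 91
K = 10000 × (91 − 43) / 43² = 259.5998

259.5998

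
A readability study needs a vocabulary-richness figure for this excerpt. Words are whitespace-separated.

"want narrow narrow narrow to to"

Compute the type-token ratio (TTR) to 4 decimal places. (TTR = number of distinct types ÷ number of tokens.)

0.5000

N = 6 tokens, V = 3 types.
TTR = V / N = 3 / 6 = 0.5000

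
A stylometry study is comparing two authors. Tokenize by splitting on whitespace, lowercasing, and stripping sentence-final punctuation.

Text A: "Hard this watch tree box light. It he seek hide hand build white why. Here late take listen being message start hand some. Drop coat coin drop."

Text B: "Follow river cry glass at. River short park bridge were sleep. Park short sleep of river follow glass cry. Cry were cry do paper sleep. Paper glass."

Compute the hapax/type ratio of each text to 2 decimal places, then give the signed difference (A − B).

0.61

A: hapax=23, V=25, ratio=0.92
B: hapax=4, V=13, ratio=0.31
Difference = 0.92 − 0.31 = 0.61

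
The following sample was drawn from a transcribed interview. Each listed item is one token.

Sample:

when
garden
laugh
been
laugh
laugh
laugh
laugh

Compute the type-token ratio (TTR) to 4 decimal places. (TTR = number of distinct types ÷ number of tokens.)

N = 8 tokens, V = 4 types.
TTR = V / N = 4 / 8 = 0.5000

0.5000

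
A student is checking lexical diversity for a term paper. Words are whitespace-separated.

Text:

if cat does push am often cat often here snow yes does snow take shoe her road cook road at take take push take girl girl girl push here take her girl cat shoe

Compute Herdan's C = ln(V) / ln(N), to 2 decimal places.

N = 34, V = 16.
ln(V) = 2.772589, ln(N) = 3.526361
C = 2.772589 / 3.526361 = 0.79

0.79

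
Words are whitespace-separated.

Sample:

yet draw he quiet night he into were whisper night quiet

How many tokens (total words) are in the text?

Tokens: yet, draw, he, quiet, night, he, into, were, whisper, night, quiet
N = 11

11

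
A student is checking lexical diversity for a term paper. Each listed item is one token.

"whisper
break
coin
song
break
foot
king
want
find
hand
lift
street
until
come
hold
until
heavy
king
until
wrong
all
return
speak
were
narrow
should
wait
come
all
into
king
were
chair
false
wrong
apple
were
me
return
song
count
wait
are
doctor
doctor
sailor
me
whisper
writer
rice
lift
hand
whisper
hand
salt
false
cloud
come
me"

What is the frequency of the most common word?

Frequencies: whisper:3, king:3, hand:3, until:3, come:3, were:3, me:3, break:2, song:2, lift:2, wrong:2, all:2, return:2, wait:2, false:2, doctor:2, coin:1, foot:1, want:1, find:1, … (16 more, each freq 1)
Most common: 'whisper' with frequency 3.

3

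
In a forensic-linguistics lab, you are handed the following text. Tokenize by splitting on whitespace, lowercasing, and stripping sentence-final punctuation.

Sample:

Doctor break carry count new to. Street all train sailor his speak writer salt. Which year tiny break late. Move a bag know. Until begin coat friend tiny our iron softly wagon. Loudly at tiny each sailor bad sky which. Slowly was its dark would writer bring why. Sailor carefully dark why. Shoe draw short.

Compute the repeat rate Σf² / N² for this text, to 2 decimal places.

Frequencies: sailor:3, tiny:3, break:2, writer:2, which:2, dark:2, why:2, doctor:1, carry:1, count:1, new:1, to:1, street:1, all:1, train:1, his:1, speak:1, salt:1, year:1, late:1, … (26 more, each freq 1)
Σf² = 77; N² = 3025
Repeat rate = 77 / 3025 = 0.03

0.03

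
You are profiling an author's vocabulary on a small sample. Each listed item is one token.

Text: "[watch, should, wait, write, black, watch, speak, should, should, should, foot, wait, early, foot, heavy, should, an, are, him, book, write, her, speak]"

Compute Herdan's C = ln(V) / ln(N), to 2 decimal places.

0.84

N = 23, V = 14.
ln(V) = 2.639057, ln(N) = 3.135494
C = 2.639057 / 3.135494 = 0.84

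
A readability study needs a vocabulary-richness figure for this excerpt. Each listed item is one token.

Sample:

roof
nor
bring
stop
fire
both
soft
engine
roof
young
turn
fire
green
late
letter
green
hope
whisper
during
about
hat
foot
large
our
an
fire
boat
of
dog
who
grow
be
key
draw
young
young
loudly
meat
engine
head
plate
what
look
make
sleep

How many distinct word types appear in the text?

38

Distinct types: {about, an, be, boat, both, bring, dog, draw, during, engine, fire, foot, green, grow, hat, head, hope, key, large, late, letter, look, loudly, make, meat, nor, of, our, plate, roof, sleep, soft, stop, turn, what, whisper, who, young}
V = 38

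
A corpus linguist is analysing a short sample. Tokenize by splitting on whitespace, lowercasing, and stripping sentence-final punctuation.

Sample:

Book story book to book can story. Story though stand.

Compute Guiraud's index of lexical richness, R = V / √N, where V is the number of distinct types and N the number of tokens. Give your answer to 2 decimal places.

1.90

N = 10, V = 6.
√N = 3.162278
R = 6 / 3.162278 = 1.90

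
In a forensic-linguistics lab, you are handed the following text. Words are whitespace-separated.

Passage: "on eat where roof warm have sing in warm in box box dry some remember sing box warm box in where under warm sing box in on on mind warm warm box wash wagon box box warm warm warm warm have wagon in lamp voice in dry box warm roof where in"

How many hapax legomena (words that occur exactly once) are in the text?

Frequencies: warm:11, box:9, in:7, on:3, where:3, sing:3, roof:2, have:2, dry:2, wagon:2, eat:1, some:1, remember:1, under:1, mind:1, wash:1, lamp:1, voice:1
Hapax (freq=1): eat, lamp, mind, remember, some, under, voice, wash

8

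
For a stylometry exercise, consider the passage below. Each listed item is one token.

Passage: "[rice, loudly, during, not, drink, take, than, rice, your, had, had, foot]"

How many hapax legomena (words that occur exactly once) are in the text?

Frequencies: rice:2, had:2, loudly:1, during:1, not:1, drink:1, take:1, than:1, your:1, foot:1
Hapax (freq=1): drink, during, foot, loudly, not, take, than, your

8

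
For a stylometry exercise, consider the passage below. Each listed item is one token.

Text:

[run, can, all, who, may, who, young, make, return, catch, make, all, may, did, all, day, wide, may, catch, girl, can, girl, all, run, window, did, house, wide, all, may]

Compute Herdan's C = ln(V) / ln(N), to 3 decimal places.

0.796

N = 30, V = 15.
ln(V) = 2.708050, ln(N) = 3.401197
C = 2.708050 / 3.401197 = 0.796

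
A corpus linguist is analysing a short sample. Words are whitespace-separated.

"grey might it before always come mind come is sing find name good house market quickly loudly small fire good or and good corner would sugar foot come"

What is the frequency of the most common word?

3

Frequencies: come:3, good:3, grey:1, might:1, it:1, before:1, always:1, mind:1, is:1, sing:1, find:1, name:1, house:1, market:1, quickly:1, loudly:1, small:1, fire:1, or:1, and:1, … (4 more, each freq 1)
Most common: 'come' with frequency 3.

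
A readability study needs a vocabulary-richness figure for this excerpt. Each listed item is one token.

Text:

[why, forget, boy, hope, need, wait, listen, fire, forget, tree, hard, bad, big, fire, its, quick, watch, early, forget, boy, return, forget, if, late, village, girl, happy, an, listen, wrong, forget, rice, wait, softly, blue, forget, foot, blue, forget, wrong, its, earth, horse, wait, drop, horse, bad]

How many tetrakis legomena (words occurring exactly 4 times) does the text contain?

0

Frequencies: forget:7, wait:3, boy:2, listen:2, fire:2, bad:2, its:2, wrong:2, blue:2, horse:2, why:1, hope:1, need:1, tree:1, hard:1, big:1, quick:1, watch:1, early:1, return:1, … (11 more, each freq 1)
Words with frequency 4: (none)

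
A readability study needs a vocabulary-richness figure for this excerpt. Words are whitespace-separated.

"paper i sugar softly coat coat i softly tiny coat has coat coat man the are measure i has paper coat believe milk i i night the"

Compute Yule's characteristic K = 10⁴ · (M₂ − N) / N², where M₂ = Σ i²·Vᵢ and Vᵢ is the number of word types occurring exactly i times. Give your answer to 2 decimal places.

795.61

Frequencies: coat:6, i:5, paper:2, softly:2, has:2, the:2, sugar:1, tiny:1, man:1, are:1, measure:1, believe:1, milk:1, night:1
N = 27. Frequency spectrum: V_1=8, V_2=4, V_5=1, V_6=1
M₂ = 1²·8 + 2²·4 + 5²·1 + 6²·1 = 85
K = 10000 × (85 − 27) / 27² = 795.61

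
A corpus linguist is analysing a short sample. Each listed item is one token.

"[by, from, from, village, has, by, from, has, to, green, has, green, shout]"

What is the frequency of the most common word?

Frequencies: from:3, has:3, by:2, green:2, village:1, to:1, shout:1
Most common: 'from' with frequency 3.

3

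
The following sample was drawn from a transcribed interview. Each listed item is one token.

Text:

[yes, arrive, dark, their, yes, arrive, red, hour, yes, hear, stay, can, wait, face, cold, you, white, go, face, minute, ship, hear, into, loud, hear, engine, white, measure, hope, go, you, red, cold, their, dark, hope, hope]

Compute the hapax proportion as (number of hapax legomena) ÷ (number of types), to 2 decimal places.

0.45

Frequencies: yes:3, hear:3, hope:3, arrive:2, dark:2, their:2, red:2, face:2, cold:2, you:2, white:2, go:2, hour:1, stay:1, can:1, wait:1, minute:1, ship:1, into:1, loud:1, … (2 more, each freq 1)
Hapax count = 10; type count = 22.
Ratio = 10 / 22 = 0.45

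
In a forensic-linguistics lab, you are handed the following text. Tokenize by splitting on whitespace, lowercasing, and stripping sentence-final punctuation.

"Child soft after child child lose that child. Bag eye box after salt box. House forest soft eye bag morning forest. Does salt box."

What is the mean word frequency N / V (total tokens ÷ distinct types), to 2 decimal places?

1.85

N = 24 tokens, V = 13 types.
Mean frequency = N / V = 24 / 13 = 1.85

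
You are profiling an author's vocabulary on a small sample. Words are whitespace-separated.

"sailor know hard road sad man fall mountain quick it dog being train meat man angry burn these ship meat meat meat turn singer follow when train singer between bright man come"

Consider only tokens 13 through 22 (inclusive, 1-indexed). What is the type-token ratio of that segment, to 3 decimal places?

Segment tokens 13–22: train, meat, man, angry, burn, these, ship, meat, meat, meat
Segment N = 10, segment V = 7.
TTR = 7 / 10 = 0.700

0.700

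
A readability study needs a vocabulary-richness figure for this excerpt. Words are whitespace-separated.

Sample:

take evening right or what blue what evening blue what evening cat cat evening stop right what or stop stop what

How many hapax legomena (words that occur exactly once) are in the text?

1

Frequencies: what:5, evening:4, stop:3, right:2, or:2, blue:2, cat:2, take:1
Hapax (freq=1): take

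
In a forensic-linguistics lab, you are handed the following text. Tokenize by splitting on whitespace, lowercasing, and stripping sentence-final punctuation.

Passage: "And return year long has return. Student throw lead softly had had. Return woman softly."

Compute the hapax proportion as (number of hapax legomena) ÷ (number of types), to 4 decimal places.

Frequencies: return:3, softly:2, had:2, and:1, year:1, long:1, has:1, student:1, throw:1, lead:1, woman:1
Hapax count = 8; type count = 11.
Ratio = 8 / 11 = 0.7273

0.7273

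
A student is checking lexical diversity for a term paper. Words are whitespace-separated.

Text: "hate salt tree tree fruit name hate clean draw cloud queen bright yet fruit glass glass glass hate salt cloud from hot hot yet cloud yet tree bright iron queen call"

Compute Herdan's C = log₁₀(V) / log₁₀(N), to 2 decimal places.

N = 31, V = 16.
log₁₀(V) = 1.204120, log₁₀(N) = 1.491362
C = 1.204120 / 1.491362 = 0.81

0.81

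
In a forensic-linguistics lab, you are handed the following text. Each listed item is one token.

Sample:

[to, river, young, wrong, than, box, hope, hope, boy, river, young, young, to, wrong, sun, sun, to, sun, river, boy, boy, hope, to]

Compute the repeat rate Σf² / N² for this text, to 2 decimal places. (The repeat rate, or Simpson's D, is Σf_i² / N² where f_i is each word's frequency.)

Frequencies: to:4, river:3, young:3, hope:3, boy:3, sun:3, wrong:2, than:1, box:1
Σf² = 67; N² = 529
Repeat rate = 67 / 529 = 0.13

0.13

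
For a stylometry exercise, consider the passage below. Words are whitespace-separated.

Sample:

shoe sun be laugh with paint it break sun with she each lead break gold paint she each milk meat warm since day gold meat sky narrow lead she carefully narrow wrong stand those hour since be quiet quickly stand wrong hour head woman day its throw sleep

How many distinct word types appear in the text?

31

Distinct types: {be, break, carefully, day, each, gold, head, hour, it, its, laugh, lead, meat, milk, narrow, paint, quickly, quiet, she, shoe, since, sky, sleep, stand, sun, those, throw, warm, with, woman, wrong}
V = 31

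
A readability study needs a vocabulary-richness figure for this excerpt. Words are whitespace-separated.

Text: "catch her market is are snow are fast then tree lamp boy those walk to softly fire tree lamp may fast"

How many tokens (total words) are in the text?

21

Tokens: catch, her, market, is, are, snow, are, fast, then, tree, lamp, boy, those, walk, to, softly, fire, tree, lamp, may, fast
N = 21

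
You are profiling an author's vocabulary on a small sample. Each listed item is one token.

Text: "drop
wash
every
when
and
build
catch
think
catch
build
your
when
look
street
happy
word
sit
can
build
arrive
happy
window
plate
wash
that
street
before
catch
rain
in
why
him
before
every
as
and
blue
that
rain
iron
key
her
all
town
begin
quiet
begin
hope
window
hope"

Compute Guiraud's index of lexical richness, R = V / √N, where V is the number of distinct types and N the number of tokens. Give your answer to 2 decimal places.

N = 50, V = 34.
√N = 7.071068
R = 34 / 7.071068 = 4.81

4.81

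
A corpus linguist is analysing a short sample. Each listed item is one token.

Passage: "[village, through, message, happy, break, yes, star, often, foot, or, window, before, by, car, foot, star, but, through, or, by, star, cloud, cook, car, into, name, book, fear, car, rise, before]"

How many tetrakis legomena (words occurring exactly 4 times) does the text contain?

0

Frequencies: star:3, car:3, through:2, foot:2, or:2, before:2, by:2, village:1, message:1, happy:1, break:1, yes:1, often:1, window:1, but:1, cloud:1, cook:1, into:1, name:1, book:1, … (2 more, each freq 1)
Words with frequency 4: (none)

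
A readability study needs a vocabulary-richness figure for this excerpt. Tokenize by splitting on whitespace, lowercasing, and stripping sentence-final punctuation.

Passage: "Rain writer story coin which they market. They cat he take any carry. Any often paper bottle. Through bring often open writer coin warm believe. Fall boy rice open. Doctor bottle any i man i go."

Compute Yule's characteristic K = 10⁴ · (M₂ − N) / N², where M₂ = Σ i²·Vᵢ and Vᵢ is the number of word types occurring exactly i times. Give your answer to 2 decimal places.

Frequencies: any:3, writer:2, coin:2, they:2, often:2, bottle:2, open:2, i:2, rain:1, story:1, which:1, market:1, cat:1, he:1, take:1, carry:1, paper:1, through:1, bring:1, warm:1, … (7 more, each freq 1)
N = 36. Frequency spectrum: V_1=19, V_2=7, V_3=1
M₂ = 1²·19 + 2²·7 + 3²·1 = 56
K = 10000 × (56 − 36) / 36² = 154.32

154.32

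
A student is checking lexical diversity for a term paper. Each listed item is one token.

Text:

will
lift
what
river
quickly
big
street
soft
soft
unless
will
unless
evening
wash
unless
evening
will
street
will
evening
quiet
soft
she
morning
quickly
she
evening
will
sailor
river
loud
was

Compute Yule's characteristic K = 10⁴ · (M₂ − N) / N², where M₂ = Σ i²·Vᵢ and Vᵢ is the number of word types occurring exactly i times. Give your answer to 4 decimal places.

Frequencies: will:5, evening:4, soft:3, unless:3, river:2, quickly:2, street:2, she:2, lift:1, what:1, big:1, wash:1, quiet:1, morning:1, sailor:1, loud:1, was:1
N = 32. Frequency spectrum: V_1=9, V_2=4, V_3=2, V_4=1, V_5=1
M₂ = 1²·9 + 2²·4 + 3²·2 + 4²·1 + 5²·1 = 84
K = 10000 × (84 − 32) / 32² = 507.8125

507.8125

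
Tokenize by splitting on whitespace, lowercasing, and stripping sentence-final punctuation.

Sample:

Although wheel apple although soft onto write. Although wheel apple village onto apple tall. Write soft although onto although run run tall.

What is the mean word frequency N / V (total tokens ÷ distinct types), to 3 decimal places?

2.444

N = 22 tokens, V = 9 types.
Mean frequency = N / V = 22 / 9 = 2.444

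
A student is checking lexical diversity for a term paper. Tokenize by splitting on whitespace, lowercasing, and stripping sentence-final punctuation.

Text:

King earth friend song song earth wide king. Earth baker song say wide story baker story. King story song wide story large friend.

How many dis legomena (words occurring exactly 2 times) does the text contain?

Frequencies: song:4, story:4, king:3, earth:3, wide:3, friend:2, baker:2, say:1, large:1
Words with frequency 2: baker, friend

2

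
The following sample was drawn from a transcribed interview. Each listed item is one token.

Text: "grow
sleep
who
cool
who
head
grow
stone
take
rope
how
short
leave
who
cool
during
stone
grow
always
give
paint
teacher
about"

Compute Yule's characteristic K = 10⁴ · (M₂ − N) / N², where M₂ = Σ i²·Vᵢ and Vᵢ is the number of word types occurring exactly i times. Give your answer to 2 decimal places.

Frequencies: grow:3, who:3, cool:2, stone:2, sleep:1, head:1, take:1, rope:1, how:1, short:1, leave:1, during:1, always:1, give:1, paint:1, teacher:1, about:1
N = 23. Frequency spectrum: V_1=13, V_2=2, V_3=2
M₂ = 1²·13 + 2²·2 + 3²·2 = 39
K = 10000 × (39 − 23) / 23² = 302.46

302.46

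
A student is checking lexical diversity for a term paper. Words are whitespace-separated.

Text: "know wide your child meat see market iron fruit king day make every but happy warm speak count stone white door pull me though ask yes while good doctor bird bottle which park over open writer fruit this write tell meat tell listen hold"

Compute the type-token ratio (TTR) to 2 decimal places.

N = 44 tokens, V = 41 types.
TTR = V / N = 41 / 44 = 0.93

0.93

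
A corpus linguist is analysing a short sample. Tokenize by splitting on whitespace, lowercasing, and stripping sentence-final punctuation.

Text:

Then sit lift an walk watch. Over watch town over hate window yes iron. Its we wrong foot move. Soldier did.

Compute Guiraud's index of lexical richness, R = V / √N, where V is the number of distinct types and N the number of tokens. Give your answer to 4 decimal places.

N = 21, V = 19.
√N = 4.582576
R = 19 / 4.582576 = 4.1461

4.1461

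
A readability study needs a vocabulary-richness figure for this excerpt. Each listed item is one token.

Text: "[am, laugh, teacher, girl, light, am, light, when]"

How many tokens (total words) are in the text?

Tokens: am, laugh, teacher, girl, light, am, light, when
N = 8

8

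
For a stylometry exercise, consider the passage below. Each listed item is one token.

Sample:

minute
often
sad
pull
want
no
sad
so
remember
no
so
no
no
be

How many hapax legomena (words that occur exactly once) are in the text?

6

Frequencies: no:4, sad:2, so:2, minute:1, often:1, pull:1, want:1, remember:1, be:1
Hapax (freq=1): be, minute, often, pull, remember, want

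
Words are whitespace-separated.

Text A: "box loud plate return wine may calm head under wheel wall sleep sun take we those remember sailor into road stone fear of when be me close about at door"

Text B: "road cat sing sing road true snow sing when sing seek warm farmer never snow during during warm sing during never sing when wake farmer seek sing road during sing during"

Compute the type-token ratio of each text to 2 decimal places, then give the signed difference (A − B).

0.61

TTR(A) = 30/30 = 1.00
TTR(B) = 12/31 = 0.39
Difference = 1.00 − 0.39 = 0.61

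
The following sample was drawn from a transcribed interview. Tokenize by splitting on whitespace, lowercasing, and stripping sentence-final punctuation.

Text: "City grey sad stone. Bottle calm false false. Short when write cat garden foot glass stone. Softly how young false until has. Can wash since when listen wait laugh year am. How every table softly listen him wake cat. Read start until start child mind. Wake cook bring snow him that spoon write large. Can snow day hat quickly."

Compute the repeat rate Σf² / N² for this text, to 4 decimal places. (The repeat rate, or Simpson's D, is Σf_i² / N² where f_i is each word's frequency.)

0.0261

Frequencies: false:3, stone:2, when:2, write:2, cat:2, softly:2, how:2, until:2, can:2, listen:2, him:2, wake:2, start:2, snow:2, city:1, grey:1, sad:1, bottle:1, calm:1, short:1, … (24 more, each freq 1)
Σf² = 91; N² = 3481
Repeat rate = 91 / 3481 = 0.0261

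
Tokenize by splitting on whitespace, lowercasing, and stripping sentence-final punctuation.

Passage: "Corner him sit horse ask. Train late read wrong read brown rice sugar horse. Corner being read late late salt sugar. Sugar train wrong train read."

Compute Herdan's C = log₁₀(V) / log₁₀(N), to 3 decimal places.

N = 26, V = 14.
log₁₀(V) = 1.146128, log₁₀(N) = 1.414973
C = 1.146128 / 1.414973 = 0.810

0.810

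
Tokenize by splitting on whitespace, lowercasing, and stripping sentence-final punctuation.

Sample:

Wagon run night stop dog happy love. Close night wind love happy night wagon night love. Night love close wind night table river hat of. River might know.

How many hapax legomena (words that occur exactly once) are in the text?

8

Frequencies: night:6, love:4, wagon:2, happy:2, close:2, wind:2, river:2, run:1, stop:1, dog:1, table:1, hat:1, of:1, might:1, know:1
Hapax (freq=1): dog, hat, know, might, of, run, stop, table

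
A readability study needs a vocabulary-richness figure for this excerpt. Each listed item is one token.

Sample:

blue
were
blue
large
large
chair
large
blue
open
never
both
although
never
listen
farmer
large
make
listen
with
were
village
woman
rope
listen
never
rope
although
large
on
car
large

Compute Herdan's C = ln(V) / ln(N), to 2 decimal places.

0.83

N = 31, V = 17.
ln(V) = 2.833213, ln(N) = 3.433987
C = 2.833213 / 3.433987 = 0.83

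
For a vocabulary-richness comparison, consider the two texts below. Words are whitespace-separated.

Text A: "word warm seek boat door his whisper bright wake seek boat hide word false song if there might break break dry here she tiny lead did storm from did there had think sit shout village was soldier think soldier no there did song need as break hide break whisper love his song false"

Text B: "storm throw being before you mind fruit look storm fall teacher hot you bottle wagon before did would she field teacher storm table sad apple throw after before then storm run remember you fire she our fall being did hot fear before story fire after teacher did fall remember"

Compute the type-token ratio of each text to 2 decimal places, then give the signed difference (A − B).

TTR(A) = 35/53 = 0.66
TTR(B) = 28/49 = 0.57
Difference = 0.66 − 0.57 = 0.09

0.09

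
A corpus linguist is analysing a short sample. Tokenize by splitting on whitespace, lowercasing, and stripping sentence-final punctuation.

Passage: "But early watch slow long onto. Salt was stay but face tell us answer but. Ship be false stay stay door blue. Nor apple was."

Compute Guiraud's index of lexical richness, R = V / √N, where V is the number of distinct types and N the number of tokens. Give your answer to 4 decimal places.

N = 25, V = 20.
√N = 5.000000
R = 20 / 5.000000 = 4.0000

4.0000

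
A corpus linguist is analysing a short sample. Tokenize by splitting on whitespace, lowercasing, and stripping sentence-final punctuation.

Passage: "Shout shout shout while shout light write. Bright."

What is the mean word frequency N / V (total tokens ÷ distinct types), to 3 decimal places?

N = 8 tokens, V = 5 types.
Mean frequency = N / V = 8 / 5 = 1.600

1.600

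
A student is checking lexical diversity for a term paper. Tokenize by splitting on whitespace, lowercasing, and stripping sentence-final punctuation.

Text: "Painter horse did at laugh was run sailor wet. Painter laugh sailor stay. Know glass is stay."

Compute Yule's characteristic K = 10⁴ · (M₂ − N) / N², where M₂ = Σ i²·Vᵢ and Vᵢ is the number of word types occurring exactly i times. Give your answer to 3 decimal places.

276.817

Frequencies: painter:2, laugh:2, sailor:2, stay:2, horse:1, did:1, at:1, was:1, run:1, wet:1, know:1, glass:1, is:1
N = 17. Frequency spectrum: V_1=9, V_2=4
M₂ = 1²·9 + 2²·4 = 25
K = 10000 × (25 − 17) / 17² = 276.817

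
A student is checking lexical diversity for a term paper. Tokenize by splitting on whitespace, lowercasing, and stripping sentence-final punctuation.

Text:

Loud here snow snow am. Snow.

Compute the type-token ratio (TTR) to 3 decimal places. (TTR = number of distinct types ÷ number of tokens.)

0.667

N = 6 tokens, V = 4 types.
TTR = V / N = 4 / 6 = 0.667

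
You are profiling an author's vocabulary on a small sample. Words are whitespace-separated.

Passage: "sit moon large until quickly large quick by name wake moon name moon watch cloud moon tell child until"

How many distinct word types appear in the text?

Distinct types: {by, child, cloud, large, moon, name, quick, quickly, sit, tell, until, wake, watch}
V = 13

13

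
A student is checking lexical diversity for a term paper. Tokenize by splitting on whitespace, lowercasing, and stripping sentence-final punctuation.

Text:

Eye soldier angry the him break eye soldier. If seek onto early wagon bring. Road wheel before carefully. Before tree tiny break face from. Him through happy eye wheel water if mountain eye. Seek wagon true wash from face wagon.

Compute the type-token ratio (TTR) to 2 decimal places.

N = 40 tokens, V = 26 types.
TTR = V / N = 26 / 40 = 0.65

0.65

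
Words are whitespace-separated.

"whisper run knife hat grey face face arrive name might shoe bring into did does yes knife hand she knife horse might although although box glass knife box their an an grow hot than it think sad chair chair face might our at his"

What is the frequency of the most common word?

Frequencies: knife:4, face:3, might:3, although:2, box:2, an:2, chair:2, whisper:1, run:1, hat:1, grey:1, arrive:1, name:1, shoe:1, bring:1, into:1, did:1, does:1, yes:1, hand:1, … (13 more, each freq 1)
Most common: 'knife' with frequency 4.

4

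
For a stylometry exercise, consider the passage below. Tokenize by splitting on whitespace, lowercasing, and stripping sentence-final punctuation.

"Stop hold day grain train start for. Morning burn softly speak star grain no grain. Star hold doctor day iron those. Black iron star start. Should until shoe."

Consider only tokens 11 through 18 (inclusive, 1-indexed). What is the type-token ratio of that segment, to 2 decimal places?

Segment tokens 11–18: speak, star, grain, no, grain, star, hold, doctor
Segment N = 8, segment V = 6.
TTR = 6 / 8 = 0.75

0.75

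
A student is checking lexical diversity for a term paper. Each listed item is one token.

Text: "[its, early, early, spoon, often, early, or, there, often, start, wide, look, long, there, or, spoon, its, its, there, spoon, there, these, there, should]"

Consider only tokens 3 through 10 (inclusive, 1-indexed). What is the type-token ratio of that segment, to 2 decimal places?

Segment tokens 3–10: early, spoon, often, early, or, there, often, start
Segment N = 8, segment V = 6.
TTR = 6 / 8 = 0.75

0.75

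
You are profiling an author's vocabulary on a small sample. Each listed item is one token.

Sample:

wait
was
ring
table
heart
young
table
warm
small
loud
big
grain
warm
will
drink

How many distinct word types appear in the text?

Distinct types: {big, drink, grain, heart, loud, ring, small, table, wait, warm, was, will, young}
V = 13

13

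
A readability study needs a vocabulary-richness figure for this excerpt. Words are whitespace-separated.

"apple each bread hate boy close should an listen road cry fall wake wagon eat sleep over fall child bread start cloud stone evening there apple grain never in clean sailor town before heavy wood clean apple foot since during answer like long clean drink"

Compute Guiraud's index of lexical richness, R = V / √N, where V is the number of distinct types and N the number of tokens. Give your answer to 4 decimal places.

N = 45, V = 39.
√N = 6.708204
R = 39 / 6.708204 = 5.8138

5.8138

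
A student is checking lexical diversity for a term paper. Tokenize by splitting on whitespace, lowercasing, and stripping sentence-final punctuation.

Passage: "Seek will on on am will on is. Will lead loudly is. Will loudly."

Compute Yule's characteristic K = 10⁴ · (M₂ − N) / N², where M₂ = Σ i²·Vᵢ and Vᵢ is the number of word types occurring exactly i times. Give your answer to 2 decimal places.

1122.45

Frequencies: will:4, on:3, is:2, loudly:2, seek:1, am:1, lead:1
N = 14. Frequency spectrum: V_1=3, V_2=2, V_3=1, V_4=1
M₂ = 1²·3 + 2²·2 + 3²·1 + 4²·1 = 36
K = 10000 × (36 − 14) / 14² = 1122.45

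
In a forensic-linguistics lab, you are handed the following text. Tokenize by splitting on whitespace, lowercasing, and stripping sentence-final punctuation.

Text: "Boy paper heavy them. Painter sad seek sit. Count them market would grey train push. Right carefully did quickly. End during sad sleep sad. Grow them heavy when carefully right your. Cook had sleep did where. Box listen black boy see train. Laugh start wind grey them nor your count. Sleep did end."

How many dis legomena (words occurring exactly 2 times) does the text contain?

Frequencies: them:4, sad:3, did:3, sleep:3, boy:2, heavy:2, count:2, grey:2, train:2, right:2, carefully:2, end:2, your:2, paper:1, painter:1, seek:1, sit:1, market:1, would:1, push:1, … (15 more, each freq 1)
Words with frequency 2: boy, carefully, count, end, grey, heavy, right, train, your

9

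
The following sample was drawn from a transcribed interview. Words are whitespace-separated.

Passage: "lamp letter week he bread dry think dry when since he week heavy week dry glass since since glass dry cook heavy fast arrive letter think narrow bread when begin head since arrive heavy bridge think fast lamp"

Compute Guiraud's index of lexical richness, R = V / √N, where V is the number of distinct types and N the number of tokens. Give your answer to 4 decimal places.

N = 38, V = 18.
√N = 6.164414
R = 18 / 6.164414 = 2.9200

2.9200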